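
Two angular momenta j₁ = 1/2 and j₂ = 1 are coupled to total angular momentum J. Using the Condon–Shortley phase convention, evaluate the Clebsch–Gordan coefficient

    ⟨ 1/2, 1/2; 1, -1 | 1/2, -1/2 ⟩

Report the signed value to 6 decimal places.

triangle: 1!*0!*1!/3! = 1/6
(j±m)!: 1!*0!*0!*2!*0!*1! = 2
prefactor² = (2J+1)*Δ*N² = 2/3
  k=0: +1/(0!*1!*0!*0!*0!*1!) = 1
Σ = 1  ⇒  CG² = 2/3*1² = 2/3
CG = +√(2/3) = +0.816497

+0.816497  (= +√(2/3))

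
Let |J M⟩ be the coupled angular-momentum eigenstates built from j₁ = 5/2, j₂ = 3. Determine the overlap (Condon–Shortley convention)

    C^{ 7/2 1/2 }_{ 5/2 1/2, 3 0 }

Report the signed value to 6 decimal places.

triangle: 2!×3!×4!/10! = 288/3628800
(j±m)!: 3!×2!×3!×3!×4!×3! = 62208
prefactor² = (2J+1)×Δ×N² = 6912/175
  k=0: +1/(0!×2!×2!×3!×1!×1!) = 1/24
  k=1: −1/(1!×1!×1!×2!×2!×2!) = -1/8
  k=2: +1/(2!×0!×0!×1!×3!×3!) = 1/72
Σ = -5/72  ⇒  CG² = 6912/175×(-5/72)² = 4/21
CG = −√(4/21) = -0.436436

-0.436436  (= −√(4/21))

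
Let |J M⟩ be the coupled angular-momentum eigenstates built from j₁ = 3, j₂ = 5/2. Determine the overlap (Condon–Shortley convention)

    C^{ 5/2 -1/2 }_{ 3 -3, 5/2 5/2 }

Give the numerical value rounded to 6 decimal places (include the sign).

−√(5/21) = -0.487950

j₁+j₂−J=3  J+j₁−j₂=3  J−j₁+j₂=2  j₁+j₂+J+1=9
(j₁±m₁, j₂±m₂, J±M) = (0,6,5,0,2,3)
P² = 8640/7
sum k=3..3:
  [3] −1/72 = -1/72
S = -1/72
C² = P²·S² = 5/21 ; C = -0.487950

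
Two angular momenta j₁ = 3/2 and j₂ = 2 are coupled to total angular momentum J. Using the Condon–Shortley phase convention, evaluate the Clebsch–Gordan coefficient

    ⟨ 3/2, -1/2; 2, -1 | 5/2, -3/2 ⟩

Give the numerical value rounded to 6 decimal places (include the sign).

+√(1/35) ≈ +0.169031

√[6·1!2!3!/7! · 1!2!1!3!1!4!] = √(144/35)
  +(−1)^0/∏(0,1,2,1,0,2)! = 1/4  (running 1/4)
  +(−1)^1/∏(1,0,1,0,1,3)! = -1/6  (running 1/12)
⟨..|..⟩ = √(144/35)·(1/12) = +0.169031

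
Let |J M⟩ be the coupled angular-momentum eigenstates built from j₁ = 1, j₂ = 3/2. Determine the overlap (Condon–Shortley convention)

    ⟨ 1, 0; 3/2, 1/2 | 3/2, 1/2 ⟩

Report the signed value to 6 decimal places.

j₁+j₂−J=1  J+j₁−j₂=1  J−j₁+j₂=2  j₁+j₂+J+1=5
(j₁±m₁, j₂±m₂, J±M) = (1,1,2,1,2,1)
P² = 4/15
sum k=0..1:
  [0] +1/2 = 1/2
  [1] −1/1 = -1
S = -1/2
C² = P²·S² = 1/15 ; C = -0.258199

-0.258199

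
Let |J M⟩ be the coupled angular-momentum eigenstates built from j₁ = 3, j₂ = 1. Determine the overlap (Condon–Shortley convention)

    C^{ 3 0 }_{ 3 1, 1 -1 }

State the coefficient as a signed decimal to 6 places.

+0.707107

triangle: 1!·5!·1!/8! = 120/40320
(j±m)!: 4!·2!·0!·2!·3!·3! = 3456
prefactor² = (2J+1)·Δ·N² = 72
  k=0: +1/(0!·1!·2!·0!·3!·1!) = 1/12
Σ = 1/12  ⇒  CG² = 72·1/12² = 1/2
CG = +√(1/2) = +0.707107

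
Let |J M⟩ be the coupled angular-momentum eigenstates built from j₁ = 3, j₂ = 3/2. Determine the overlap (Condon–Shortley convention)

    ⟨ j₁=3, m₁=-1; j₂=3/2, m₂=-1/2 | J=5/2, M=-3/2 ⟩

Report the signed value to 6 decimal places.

triangle: 2!·4!·1!/8! = 48/40320
(j±m)!: 2!·4!·1!·2!·1!·4! = 2304
prefactor² = (2J+1)·Δ·N² = 576/35
  k=0: +1/(0!·2!·4!·1!·0!·0!) = 1/48
  k=1: −1/(1!·1!·3!·0!·1!·1!) = -1/6
Σ = -7/48  ⇒  CG² = 576/35·(-7/48)² = 7/20
CG = −√(7/20) = -0.591608

-0.591608  (= −√(7/20))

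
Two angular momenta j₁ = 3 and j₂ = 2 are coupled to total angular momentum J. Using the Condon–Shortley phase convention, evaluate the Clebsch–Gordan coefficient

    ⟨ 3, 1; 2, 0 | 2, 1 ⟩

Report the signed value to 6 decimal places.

triangle: 3!*3!*1!/8! = 36/40320
(j±m)!: 4!*2!*2!*2!*3!*1! = 1152
prefactor² = (2J+1)*Δ*N² = 36/7
  k=1: −1/(1!*2!*1!*1!*2!*0!) = -1/4
  k=2: +1/(2!*1!*0!*0!*3!*1!) = 1/12
Σ = -1/6  ⇒  CG² = 36/7*(-1/6)² = 1/7
CG = −√(1/7) = -0.377964

−√(1/7) ≈ -0.377964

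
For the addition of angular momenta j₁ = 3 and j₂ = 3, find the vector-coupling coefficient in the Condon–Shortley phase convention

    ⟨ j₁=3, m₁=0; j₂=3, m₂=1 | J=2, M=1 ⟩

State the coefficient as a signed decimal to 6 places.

√[5·4!2!2!/9! · 3!3!4!2!3!1!] = √(96/7)
  +(−1)^2/∏(2,2,1,2,1,0)! = 1/8  (running 1/8)
  +(−1)^3/∏(3,1,0,1,2,1)! = -1/12  (running 1/24)
⟨..|..⟩ = √(96/7)·(1/24) = +0.154303

+√(1/42) ≈ +0.154303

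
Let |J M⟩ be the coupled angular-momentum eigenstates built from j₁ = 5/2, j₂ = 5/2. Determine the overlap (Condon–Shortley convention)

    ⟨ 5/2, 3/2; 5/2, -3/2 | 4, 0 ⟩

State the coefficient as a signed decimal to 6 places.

+0.566947

j₁+j₂−J=1  J+j₁−j₂=4  J−j₁+j₂=4  j₁+j₂+J+1=10
(j₁±m₁, j₂±m₂, J±M) = (4,1,1,4,4,4)
P² = 82944/175
sum k=0..1:
  [0] +1/36 = 1/36
  [1] −1/576 = -1/576
S = 5/192
C² = P²·S² = 9/28 ; C = +0.566947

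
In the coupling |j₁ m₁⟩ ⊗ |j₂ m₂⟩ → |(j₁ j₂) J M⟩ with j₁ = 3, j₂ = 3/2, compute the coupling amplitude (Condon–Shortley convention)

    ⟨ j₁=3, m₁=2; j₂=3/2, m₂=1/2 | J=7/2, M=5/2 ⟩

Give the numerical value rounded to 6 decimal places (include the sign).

+0.377964  (= +√(1/7))

j₁+j₂−J=1  J+j₁−j₂=5  J−j₁+j₂=2  j₁+j₂+J+1=9
(j₁±m₁, j₂±m₂, J±M) = (5,1,2,1,6,1)
P² = 6400/7
sum k=0..1:
  [0] +1/48 = 1/48
  [1] −1/120 = -1/120
S = 1/80
C² = P²·S² = 1/7 ; C = +0.377964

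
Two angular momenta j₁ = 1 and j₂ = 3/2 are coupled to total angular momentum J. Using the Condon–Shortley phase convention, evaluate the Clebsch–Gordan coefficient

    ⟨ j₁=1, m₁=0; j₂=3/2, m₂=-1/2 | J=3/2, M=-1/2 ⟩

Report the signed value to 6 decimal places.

√[4·1!1!2!/5! · 1!1!1!2!1!2!] = √(4/15)
  +(−1)^0/∏(0,1,1,1,0,1)! = 1  (running 1)
  +(−1)^1/∏(1,0,0,0,1,2)! = -1/2  (running 1/2)
⟨..|..⟩ = √(4/15)·(1/2) = +0.258199

+√(1/15) ≈ +0.258199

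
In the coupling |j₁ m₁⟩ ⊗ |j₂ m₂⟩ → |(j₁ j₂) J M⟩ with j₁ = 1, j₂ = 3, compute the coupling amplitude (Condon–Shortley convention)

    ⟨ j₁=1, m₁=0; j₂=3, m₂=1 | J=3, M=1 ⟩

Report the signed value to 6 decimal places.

−√(1/12) ≈ -0.288675

√[7·1!1!5!/8! · 1!1!4!2!4!2!] = √(48)
  +(−1)^0/∏(0,1,1,4,0,1)! = 1/24  (running 1/24)
  +(−1)^1/∏(1,0,0,3,1,2)! = -1/12  (running -1/24)
⟨..|..⟩ = √(48)·(-1/24) = -0.288675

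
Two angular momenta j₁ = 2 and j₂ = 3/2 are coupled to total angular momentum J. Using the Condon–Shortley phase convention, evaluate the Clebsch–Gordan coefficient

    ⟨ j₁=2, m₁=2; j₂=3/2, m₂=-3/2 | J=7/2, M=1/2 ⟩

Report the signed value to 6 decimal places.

j₁+j₂−J=0  J+j₁−j₂=4  J−j₁+j₂=3  j₁+j₂+J+1=8
(j₁±m₁, j₂±m₂, J±M) = (4,0,0,3,4,3)
P² = 20736/35
sum k=0..0:
  [0] +1/144 = 1/144
S = 1/144
C² = P²·S² = 1/35 ; C = +0.169031

+√(1/35) ≈ +0.169031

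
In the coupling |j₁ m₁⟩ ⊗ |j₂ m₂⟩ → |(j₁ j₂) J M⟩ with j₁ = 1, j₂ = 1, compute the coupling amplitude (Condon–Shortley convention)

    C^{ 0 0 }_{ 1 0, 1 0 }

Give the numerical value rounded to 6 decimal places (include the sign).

−√(1/3) ≈ -0.577350

triangle: 2!×0!×0!/3! = 2/6
(j±m)!: 1!×1!×1!×1!×0!×0! = 1
prefactor² = (2J+1)×Δ×N² = 1/3
  k=1: −1/(1!×1!×0!×0!×0!×0!) = -1
Σ = -1  ⇒  CG² = 1/3×(-1)² = 1/3
CG = −√(1/3) = -0.577350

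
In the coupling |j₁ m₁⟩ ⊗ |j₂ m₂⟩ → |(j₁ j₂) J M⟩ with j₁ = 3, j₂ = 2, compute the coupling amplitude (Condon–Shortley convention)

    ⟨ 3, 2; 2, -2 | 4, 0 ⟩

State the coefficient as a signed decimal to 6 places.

+√(1/7) = +0.377964

triangle: 1!·5!·3!/10! = 720/3628800
(j±m)!: 5!·1!·0!·4!·4!·4! = 1658880
prefactor² = (2J+1)·Δ·N² = 20736/7
  k=0: +1/(0!·1!·1!·0!·4!·3!) = 1/144
Σ = 1/144  ⇒  CG² = 20736/7·1/144² = 1/7
CG = +√(1/7) = +0.377964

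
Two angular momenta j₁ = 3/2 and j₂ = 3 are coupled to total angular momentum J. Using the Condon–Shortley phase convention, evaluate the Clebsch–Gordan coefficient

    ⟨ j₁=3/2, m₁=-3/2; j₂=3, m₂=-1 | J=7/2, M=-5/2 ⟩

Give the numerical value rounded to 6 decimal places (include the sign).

j₁+j₂−J=1  J+j₁−j₂=2  J−j₁+j₂=5  j₁+j₂+J+1=9
(j₁±m₁, j₂±m₂, J±M) = (0,3,2,4,1,6)
P² = 7680/7
sum k=1..1:
  [1] −1/48 = -1/48
S = -1/48
C² = P²·S² = 10/21 ; C = -0.690066

-0.690066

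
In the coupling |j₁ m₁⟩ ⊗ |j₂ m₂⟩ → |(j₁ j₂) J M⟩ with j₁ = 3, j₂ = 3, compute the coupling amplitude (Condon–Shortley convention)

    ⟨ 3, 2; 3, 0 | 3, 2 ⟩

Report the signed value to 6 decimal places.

j₁+j₂−J=3  J+j₁−j₂=3  J−j₁+j₂=3  j₁+j₂+J+1=10
(j₁±m₁, j₂±m₂, J±M) = (5,1,3,3,5,1)
P² = 216
sum k=0..1:
  [0] +1/72 = 1/72
  [1] −1/24 = -1/24
S = -1/36
C² = P²·S² = 1/6 ; C = -0.408248

−√(1/6) ≈ -0.408248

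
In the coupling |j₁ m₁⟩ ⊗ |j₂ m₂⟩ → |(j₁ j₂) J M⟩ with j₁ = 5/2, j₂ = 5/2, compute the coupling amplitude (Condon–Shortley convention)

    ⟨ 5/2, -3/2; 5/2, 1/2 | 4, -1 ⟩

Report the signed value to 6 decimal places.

triangle: 1!*4!*4!/10! = 576/3628800
(j±m)!: 1!*4!*3!*2!*3!*5! = 207360
prefactor² = (2J+1)*Δ*N² = 10368/35
  k=0: +1/(0!*1!*4!*3!*0!*1!) = 1/144
  k=1: −1/(1!*0!*3!*2!*1!*2!) = -1/24
Σ = -5/144  ⇒  CG² = 10368/35*(-5/144)² = 5/14
CG = −√(5/14) = -0.597614

−√(5/14) = -0.597614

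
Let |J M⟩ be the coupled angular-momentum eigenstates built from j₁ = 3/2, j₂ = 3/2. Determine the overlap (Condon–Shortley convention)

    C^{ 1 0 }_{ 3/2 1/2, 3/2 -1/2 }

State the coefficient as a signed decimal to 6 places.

√[3·2!1!1!/5! · 2!1!1!2!1!1!] = √(1/5)
  +(−1)^0/∏(0,2,1,1,0,0)! = 1/2  (running 1/2)
  +(−1)^1/∏(1,1,0,0,1,1)! = -1  (running -1/2)
⟨..|..⟩ = √(1/5)·(-1/2) = -0.223607

−√(1/20) ≈ -0.223607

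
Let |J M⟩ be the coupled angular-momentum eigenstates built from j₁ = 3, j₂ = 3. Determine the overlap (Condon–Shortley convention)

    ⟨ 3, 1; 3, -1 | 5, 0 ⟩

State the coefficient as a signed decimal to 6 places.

√[11·1!5!5!/12! · 4!2!2!4!5!5!] = √(76800/7)
  +(−1)^0/∏(0,1,2,2,3,3)! = 1/144  (running 1/144)
  +(−1)^1/∏(1,0,1,1,4,4)! = -1/576  (running 1/192)
⟨..|..⟩ = √(76800/7)·(1/192) = +0.545545

+√(25/84) = +0.545545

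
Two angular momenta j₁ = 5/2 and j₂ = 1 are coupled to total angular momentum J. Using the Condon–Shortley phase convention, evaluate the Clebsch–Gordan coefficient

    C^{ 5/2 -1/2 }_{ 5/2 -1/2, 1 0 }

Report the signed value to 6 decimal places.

triangle: 1!·4!·1!/7! = 24/5040
(j±m)!: 2!·3!·1!·1!·2!·3! = 144
prefactor² = (2J+1)·Δ·N² = 144/35
  k=0: +1/(0!·1!·3!·1!·1!·0!) = 1/6
  k=1: −1/(1!·0!·2!·0!·2!·1!) = -1/4
Σ = -1/12  ⇒  CG² = 144/35·(-1/12)² = 1/35
CG = −√(1/35) = -0.169031

−√(1/35) ≈ -0.169031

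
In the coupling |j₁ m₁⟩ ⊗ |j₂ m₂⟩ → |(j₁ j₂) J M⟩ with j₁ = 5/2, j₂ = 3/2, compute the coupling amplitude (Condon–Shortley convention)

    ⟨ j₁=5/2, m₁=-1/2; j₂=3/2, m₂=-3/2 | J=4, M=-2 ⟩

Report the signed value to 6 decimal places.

+√(5/14) = +0.597614

triangle: 0!*5!*3!/9! = 720/362880
(j±m)!: 2!*3!*0!*3!*2!*6! = 103680
prefactor² = (2J+1)*Δ*N² = 12960/7
  k=0: +1/(0!*0!*3!*0!*2!*3!) = 1/72
Σ = 1/72  ⇒  CG² = 12960/7*1/72² = 5/14
CG = +√(5/14) = +0.597614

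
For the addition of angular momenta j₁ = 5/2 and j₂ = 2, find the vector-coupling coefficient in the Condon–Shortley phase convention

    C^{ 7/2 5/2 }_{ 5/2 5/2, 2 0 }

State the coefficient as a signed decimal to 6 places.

+√(10/21) ≈ +0.690066

j₁+j₂−J=1  J+j₁−j₂=4  J−j₁+j₂=3  j₁+j₂+J+1=9
(j₁±m₁, j₂±m₂, J±M) = (5,0,2,2,6,1)
P² = 7680/7
sum k=0..0:
  [0] +1/48 = 1/48
S = 1/48
C² = P²·S² = 10/21 ; C = +0.690066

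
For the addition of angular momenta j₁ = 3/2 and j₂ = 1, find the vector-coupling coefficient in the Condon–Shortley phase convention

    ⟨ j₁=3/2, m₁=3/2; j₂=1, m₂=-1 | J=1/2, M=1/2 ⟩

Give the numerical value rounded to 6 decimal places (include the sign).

+0.707107  (= +√(1/2))

j₁+j₂−J=2  J+j₁−j₂=1  J−j₁+j₂=0  j₁+j₂+J+1=4
(j₁±m₁, j₂±m₂, J±M) = (3,0,0,2,1,0)
P² = 2
sum k=0..0:
  [0] +1/2 = 1/2
S = 1/2
C² = P²·S² = 1/2 ; C = +0.707107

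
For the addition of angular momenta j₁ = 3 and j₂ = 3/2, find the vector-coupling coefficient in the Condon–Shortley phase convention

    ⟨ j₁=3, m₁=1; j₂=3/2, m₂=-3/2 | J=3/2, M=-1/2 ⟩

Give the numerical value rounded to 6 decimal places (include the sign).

+0.338062  (= +√(4/35))

triangle: 3!×3!×0!/7! = 36/5040
(j±m)!: 4!×2!×0!×3!×1!×2! = 576
prefactor² = (2J+1)×Δ×N² = 576/35
  k=0: +1/(0!×3!×2!×0!×1!×0!) = 1/12
Σ = 1/12  ⇒  CG² = 576/35×1/12² = 4/35
CG = +√(4/35) = +0.338062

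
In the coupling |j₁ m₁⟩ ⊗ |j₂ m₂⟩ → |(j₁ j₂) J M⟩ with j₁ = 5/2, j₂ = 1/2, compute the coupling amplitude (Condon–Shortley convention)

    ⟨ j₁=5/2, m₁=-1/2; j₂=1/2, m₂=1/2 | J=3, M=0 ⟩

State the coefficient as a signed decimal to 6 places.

+0.707107

j₁+j₂−J=0  J+j₁−j₂=5  J−j₁+j₂=1  j₁+j₂+J+1=7
(j₁±m₁, j₂±m₂, J±M) = (2,3,1,0,3,3)
P² = 72
sum k=0..0:
  [0] +1/12 = 1/12
S = 1/12
C² = P²·S² = 1/2 ; C = +0.707107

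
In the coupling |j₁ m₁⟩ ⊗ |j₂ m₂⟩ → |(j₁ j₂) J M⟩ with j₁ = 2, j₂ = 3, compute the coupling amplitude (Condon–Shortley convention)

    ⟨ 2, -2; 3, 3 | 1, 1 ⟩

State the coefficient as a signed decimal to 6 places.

+0.654654  (= +√(3/7))

triangle: 4!×0!×2!/7! = 48/5040
(j±m)!: 0!×4!×6!×0!×2!×0! = 34560
prefactor² = (2J+1)×Δ×N² = 6912/7
  k=4: +1/(4!×0!×0!×2!×0!×0!) = 1/48
Σ = 1/48  ⇒  CG² = 6912/7×1/48² = 3/7
CG = +√(3/7) = +0.654654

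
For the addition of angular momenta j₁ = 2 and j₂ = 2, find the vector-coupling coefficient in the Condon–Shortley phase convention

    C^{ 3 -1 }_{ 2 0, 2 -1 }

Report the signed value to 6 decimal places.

triangle: 1!·3!·3!/8! = 36/40320
(j±m)!: 2!·2!·1!·3!·2!·4! = 1152
prefactor² = (2J+1)·Δ·N² = 36/5
  k=0: +1/(0!·1!·2!·1!·1!·2!) = 1/4
  k=1: −1/(1!·0!·1!·0!·2!·3!) = -1/12
Σ = 1/6  ⇒  CG² = 36/5·1/6² = 1/5
CG = +√(1/5) = +0.447214

+0.447214  (= +√(1/5))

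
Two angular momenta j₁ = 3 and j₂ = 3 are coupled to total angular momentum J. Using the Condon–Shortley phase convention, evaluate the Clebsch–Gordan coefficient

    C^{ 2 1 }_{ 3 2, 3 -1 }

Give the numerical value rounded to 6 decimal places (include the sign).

−√(5/28) = -0.422577

triangle: 4!×2!×2!/9! = 96/362880
(j±m)!: 5!×1!×2!×4!×3!×1! = 34560
prefactor² = (2J+1)×Δ×N² = 320/7
  k=0: +1/(0!×4!×1!×2!×1!×0!) = 1/48
  k=1: −1/(1!×3!×0!×1!×2!×1!) = -1/12
Σ = -1/16  ⇒  CG² = 320/7×(-1/16)² = 5/28
CG = −√(5/28) = -0.422577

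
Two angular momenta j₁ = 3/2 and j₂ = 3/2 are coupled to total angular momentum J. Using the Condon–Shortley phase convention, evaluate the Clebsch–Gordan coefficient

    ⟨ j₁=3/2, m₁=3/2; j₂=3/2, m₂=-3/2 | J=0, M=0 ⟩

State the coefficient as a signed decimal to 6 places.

+0.500000

√[1·3!0!0!/4! · 3!0!0!3!0!0!] = √(9)
  +(−1)^0/∏(0,3,0,0,0,0)! = 1/6  (running 1/6)
⟨..|..⟩ = √(9)·(1/6) = +0.500000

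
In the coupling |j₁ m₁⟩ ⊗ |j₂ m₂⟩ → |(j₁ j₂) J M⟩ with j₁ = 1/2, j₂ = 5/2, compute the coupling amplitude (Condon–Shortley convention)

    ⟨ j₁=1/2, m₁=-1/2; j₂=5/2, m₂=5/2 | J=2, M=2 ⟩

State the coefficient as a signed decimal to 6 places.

−√(5/6) ≈ -0.912871

triangle: 1!×0!×4!/6! = 24/720
(j±m)!: 0!×1!×5!×0!×4!×0! = 2880
prefactor² = (2J+1)×Δ×N² = 480
  k=1: −1/(1!×0!×0!×4!×0!×0!) = -1/24
Σ = -1/24  ⇒  CG² = 480×(-1/24)² = 5/6
CG = −√(5/6) = -0.912871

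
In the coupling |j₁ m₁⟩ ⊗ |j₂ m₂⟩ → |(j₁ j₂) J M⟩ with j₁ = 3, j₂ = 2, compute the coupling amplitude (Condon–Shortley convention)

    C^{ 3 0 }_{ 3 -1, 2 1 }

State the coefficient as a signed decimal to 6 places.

+0.182574  (= +√(1/30))

triangle: 2!·4!·2!/9! = 96/362880
(j±m)!: 2!·4!·3!·1!·3!·3! = 10368
prefactor² = (2J+1)·Δ·N² = 96/5
  k=1: −1/(1!·1!·3!·2!·1!·0!) = -1/12
  k=2: +1/(2!·0!·2!·1!·2!·1!) = 1/8
Σ = 1/24  ⇒  CG² = 96/5·1/24² = 1/30
CG = +√(1/30) = +0.182574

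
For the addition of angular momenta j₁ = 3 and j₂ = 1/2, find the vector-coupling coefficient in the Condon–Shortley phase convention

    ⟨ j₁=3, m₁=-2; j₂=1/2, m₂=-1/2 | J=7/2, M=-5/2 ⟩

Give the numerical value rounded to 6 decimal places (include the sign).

+0.925820

j₁+j₂−J=0  J+j₁−j₂=6  J−j₁+j₂=1  j₁+j₂+J+1=8
(j₁±m₁, j₂±m₂, J±M) = (1,5,0,1,1,6)
P² = 86400/7
sum k=0..0:
  [0] +1/120 = 1/120
S = 1/120
C² = P²·S² = 6/7 ; C = +0.925820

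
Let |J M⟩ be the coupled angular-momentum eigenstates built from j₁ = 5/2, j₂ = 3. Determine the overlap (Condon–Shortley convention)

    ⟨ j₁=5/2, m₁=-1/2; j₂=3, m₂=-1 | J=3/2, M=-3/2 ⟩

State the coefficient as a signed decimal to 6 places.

+0.507093  (= +√(9/35))

√[4·4!1!2!/8! · 2!3!2!4!0!3!] = √(576/35)
  +(−1)^2/∏(2,2,1,0,0,2)! = 1/8  (running 1/8)
⟨..|..⟩ = √(576/35)·(1/8) = +0.507093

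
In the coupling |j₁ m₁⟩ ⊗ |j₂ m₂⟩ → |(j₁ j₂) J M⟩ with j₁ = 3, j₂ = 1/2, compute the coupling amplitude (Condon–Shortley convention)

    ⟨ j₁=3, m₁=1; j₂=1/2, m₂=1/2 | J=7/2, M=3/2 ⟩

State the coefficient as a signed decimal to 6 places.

triangle: 0!×6!×1!/8! = 720/40320
(j±m)!: 4!×2!×1!×0!×5!×2! = 11520
prefactor² = (2J+1)×Δ×N² = 11520/7
  k=0: +1/(0!×0!×2!×1!×4!×0!) = 1/48
Σ = 1/48  ⇒  CG² = 11520/7×1/48² = 5/7
CG = +√(5/7) = +0.845154

+√(5/7) = +0.845154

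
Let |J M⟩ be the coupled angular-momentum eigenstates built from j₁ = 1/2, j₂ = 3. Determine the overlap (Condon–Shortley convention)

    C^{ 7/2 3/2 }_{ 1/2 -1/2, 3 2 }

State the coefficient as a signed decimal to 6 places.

triangle: 0!·1!·6!/8! = 720/40320
(j±m)!: 0!·1!·5!·1!·5!·2! = 28800
prefactor² = (2J+1)·Δ·N² = 28800/7
  k=0: +1/(0!·0!·1!·5!·0!·1!) = 1/120
Σ = 1/120  ⇒  CG² = 28800/7·1/120² = 2/7
CG = +√(2/7) = +0.534522

+√(2/7) ≈ +0.534522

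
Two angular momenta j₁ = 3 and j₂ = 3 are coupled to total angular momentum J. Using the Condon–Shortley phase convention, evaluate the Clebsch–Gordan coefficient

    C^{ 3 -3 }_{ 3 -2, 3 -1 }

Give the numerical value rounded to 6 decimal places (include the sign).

triangle: 3!*3!*3!/10! = 216/3628800
(j±m)!: 1!*5!*2!*4!*0!*6! = 4147200
prefactor² = (2J+1)*Δ*N² = 1728
  k=2: +1/(2!*1!*3!*0!*0!*3!) = 1/72
Σ = 1/72  ⇒  CG² = 1728*1/72² = 1/3
CG = +√(1/3) = +0.577350

+0.577350  (= +√(1/3))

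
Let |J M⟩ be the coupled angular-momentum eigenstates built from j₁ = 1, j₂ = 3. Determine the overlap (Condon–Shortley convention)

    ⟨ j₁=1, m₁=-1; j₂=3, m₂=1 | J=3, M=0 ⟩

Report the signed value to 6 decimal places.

−√(1/2) = -0.707107

√[7·1!1!5!/8! · 0!2!4!2!3!3!] = √(72)
  +(−1)^1/∏(1,0,1,3,0,2)! = -1/12  (running -1/12)
⟨..|..⟩ = √(72)·(-1/12) = -0.707107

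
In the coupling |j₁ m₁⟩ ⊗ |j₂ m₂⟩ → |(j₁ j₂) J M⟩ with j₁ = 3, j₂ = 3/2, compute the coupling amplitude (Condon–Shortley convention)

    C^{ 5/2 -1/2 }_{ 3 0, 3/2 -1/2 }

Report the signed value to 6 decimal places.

−√(6/35) ≈ -0.414039

triangle: 2!×4!×1!/8! = 48/40320
(j±m)!: 3!×3!×1!×2!×2!×3! = 864
prefactor² = (2J+1)×Δ×N² = 216/35
  k=0: +1/(0!×2!×3!×1!×1!×0!) = 1/12
  k=1: −1/(1!×1!×2!×0!×2!×1!) = -1/4
Σ = -1/6  ⇒  CG² = 216/35×(-1/6)² = 6/35
CG = −√(6/35) = -0.414039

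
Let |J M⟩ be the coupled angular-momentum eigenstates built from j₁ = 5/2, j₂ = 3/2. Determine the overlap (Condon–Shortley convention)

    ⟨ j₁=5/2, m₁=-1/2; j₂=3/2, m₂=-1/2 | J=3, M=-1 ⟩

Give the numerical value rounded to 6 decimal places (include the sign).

√[7·1!4!2!/8! · 2!3!1!2!2!4!] = √(48/5)
  +(−1)^0/∏(0,1,3,1,1,1)! = 1/6  (running 1/6)
  +(−1)^1/∏(1,0,2,0,2,2)! = -1/8  (running 1/24)
⟨..|..⟩ = √(48/5)·(1/24) = +0.129099

+0.129099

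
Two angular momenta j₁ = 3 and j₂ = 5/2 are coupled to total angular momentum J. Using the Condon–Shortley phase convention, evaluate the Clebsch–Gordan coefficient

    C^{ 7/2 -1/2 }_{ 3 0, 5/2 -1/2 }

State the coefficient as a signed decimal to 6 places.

√[8·2!4!3!/10! · 3!3!2!3!3!4!] = √(6912/175)
  +(−1)^0/∏(0,2,3,2,1,1)! = 1/24  (running 1/24)
  +(−1)^1/∏(1,1,2,1,2,2)! = -1/8  (running -1/12)
  +(−1)^2/∏(2,0,1,0,3,3)! = 1/72  (running -5/72)
⟨..|..⟩ = √(6912/175)·(-5/72) = -0.436436

-0.436436  (= −√(4/21))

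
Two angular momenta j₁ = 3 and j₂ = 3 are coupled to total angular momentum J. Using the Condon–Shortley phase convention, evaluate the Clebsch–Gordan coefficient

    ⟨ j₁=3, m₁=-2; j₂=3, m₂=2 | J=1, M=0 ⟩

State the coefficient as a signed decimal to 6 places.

+0.377964  (= +√(1/7))

√[3·5!1!1!/8! · 1!5!5!1!1!1!] = √(900/7)
  +(−1)^4/∏(4,1,1,1,0,0)! = 1/24  (running 1/24)
  +(−1)^5/∏(5,0,0,0,1,1)! = -1/120  (running 1/30)
⟨..|..⟩ = √(900/7)·(1/30) = +0.377964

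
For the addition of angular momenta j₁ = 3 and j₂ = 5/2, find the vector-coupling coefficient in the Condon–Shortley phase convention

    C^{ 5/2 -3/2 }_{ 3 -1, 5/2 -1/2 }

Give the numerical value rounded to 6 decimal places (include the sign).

√[6·3!3!2!/9! · 2!4!2!3!1!4!] = √(576/35)
  +(−1)^1/∏(1,2,3,1,0,1)! = -1/12  (running -1/12)
  +(−1)^2/∏(2,1,2,0,1,2)! = 1/8  (running 1/24)
⟨..|..⟩ = √(576/35)·(1/24) = +0.169031

+0.169031  (= +√(1/35))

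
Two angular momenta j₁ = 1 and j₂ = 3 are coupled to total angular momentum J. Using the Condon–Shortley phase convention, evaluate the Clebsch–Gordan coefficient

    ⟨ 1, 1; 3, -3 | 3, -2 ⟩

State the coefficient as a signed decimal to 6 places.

√[7·1!1!5!/8! · 2!0!0!6!1!5!] = √(3600)
  +(−1)^0/∏(0,1,0,0,1,5)! = 1/120  (running 1/120)
⟨..|..⟩ = √(3600)·(1/120) = +0.500000

+0.500000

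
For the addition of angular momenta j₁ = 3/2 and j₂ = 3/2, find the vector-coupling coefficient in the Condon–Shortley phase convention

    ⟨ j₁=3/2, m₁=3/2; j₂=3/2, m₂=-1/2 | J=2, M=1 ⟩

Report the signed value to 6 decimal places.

√[5·1!2!2!/6! · 3!0!1!2!3!1!] = √(2)
  +(−1)^0/∏(0,1,0,1,2,1)! = 1/2  (running 1/2)
⟨..|..⟩ = √(2)·(1/2) = +0.707107

+0.707107  (= +√(1/2))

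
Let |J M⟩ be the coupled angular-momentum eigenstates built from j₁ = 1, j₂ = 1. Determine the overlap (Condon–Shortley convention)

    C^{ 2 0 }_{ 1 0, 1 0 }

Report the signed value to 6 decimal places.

√[5·0!2!2!/5! · 1!1!1!1!2!2!] = √(2/3)
  +(−1)^0/∏(0,0,1,1,1,1)! = 1  (running 1)
⟨..|..⟩ = √(2/3)·(1) = +0.816497

+0.816497  (= +√(2/3))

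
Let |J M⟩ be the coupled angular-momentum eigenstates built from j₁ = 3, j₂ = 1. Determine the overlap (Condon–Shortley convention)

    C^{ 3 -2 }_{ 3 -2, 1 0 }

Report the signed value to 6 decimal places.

triangle: 1!×5!×1!/8! = 120/40320
(j±m)!: 1!×5!×1!×1!×1!×5! = 14400
prefactor² = (2J+1)×Δ×N² = 300
  k=0: +1/(0!×1!×5!×1!×0!×0!) = 1/120
  k=1: −1/(1!×0!×4!×0!×1!×1!) = -1/24
Σ = -1/30  ⇒  CG² = 300×(-1/30)² = 1/3
CG = −√(1/3) = -0.577350

−√(1/3) = -0.577350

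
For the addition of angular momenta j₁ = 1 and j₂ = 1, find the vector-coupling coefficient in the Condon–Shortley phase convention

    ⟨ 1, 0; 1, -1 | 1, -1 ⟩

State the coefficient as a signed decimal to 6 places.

+0.707107

triangle: 1!·1!·1!/4! = 1/24
(j±m)!: 1!·1!·0!·2!·0!·2! = 4
prefactor² = (2J+1)·Δ·N² = 1/2
  k=0: +1/(0!·1!·1!·0!·0!·1!) = 1
Σ = 1  ⇒  CG² = 1/2·1² = 1/2
CG = +√(1/2) = +0.707107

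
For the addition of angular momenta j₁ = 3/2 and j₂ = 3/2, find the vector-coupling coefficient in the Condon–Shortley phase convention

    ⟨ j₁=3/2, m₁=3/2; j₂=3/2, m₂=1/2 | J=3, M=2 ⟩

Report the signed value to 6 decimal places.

+√(1/2) ≈ +0.707107

j₁+j₂−J=0  J+j₁−j₂=3  J−j₁+j₂=3  j₁+j₂+J+1=7
(j₁±m₁, j₂±m₂, J±M) = (3,0,2,1,5,1)
P² = 72
sum k=0..0:
  [0] +1/12 = 1/12
S = 1/12
C² = P²·S² = 1/2 ; C = +0.707107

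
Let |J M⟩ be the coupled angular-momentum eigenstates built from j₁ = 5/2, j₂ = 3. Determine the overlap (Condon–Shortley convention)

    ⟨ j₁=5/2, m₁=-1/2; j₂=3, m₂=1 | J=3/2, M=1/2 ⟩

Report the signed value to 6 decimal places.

√[4·4!1!2!/8! · 2!3!4!2!2!1!] = √(192/35)
  +(−1)^2/∏(2,2,1,2,0,0)! = 1/8  (running 1/8)
  +(−1)^3/∏(3,1,0,1,1,1)! = -1/6  (running -1/24)
⟨..|..⟩ = √(192/35)·(-1/24) = -0.097590

−√(1/105) ≈ -0.097590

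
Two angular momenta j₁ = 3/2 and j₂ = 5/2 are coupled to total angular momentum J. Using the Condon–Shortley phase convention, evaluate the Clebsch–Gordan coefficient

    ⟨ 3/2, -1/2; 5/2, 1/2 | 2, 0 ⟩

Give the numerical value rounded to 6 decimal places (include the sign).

j₁+j₂−J=2  J+j₁−j₂=1  J−j₁+j₂=3  j₁+j₂+J+1=7
(j₁±m₁, j₂±m₂, J±M) = (1,2,3,2,2,2)
P² = 8/7
sum k=1..2:
  [1] −1/2 = -1/2
  [2] +1/4 = 1/4
S = -1/4
C² = P²·S² = 1/14 ; C = -0.267261

-0.267261  (= −√(1/14))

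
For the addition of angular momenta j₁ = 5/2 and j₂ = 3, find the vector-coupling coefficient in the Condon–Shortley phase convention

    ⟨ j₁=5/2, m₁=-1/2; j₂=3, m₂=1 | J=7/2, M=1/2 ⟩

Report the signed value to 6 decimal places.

√[8·2!3!4!/10! · 2!3!4!2!4!3!] = √(9216/175)
  +(−1)^0/∏(0,2,3,4,0,0)! = 1/288  (running 1/288)
  +(−1)^1/∏(1,1,2,3,1,1)! = -1/12  (running -23/288)
  +(−1)^2/∏(2,0,1,2,2,2)! = 1/16  (running -5/288)
⟨..|..⟩ = √(9216/175)·(-5/288) = -0.125988

-0.125988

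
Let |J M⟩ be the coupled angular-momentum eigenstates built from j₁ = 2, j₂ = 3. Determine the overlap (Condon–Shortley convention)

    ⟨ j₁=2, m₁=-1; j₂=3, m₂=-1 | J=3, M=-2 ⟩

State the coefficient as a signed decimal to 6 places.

j₁+j₂−J=2  J+j₁−j₂=2  J−j₁+j₂=4  j₁+j₂+J+1=9
(j₁±m₁, j₂±m₂, J±M) = (1,3,2,4,1,5)
P² = 64
sum k=1..2:
  [1] −1/12 = -1/12
  [2] +1/48 = 1/48
S = -1/16
C² = P²·S² = 1/4 ; C = -0.500000

−√(1/4) = -0.500000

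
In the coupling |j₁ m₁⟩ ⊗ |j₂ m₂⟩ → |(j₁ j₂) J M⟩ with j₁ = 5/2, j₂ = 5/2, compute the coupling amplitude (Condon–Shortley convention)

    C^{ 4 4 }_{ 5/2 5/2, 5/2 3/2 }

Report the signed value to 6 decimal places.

j₁+j₂−J=1  J+j₁−j₂=4  J−j₁+j₂=4  j₁+j₂+J+1=10
(j₁±m₁, j₂±m₂, J±M) = (5,0,4,1,8,0)
P² = 165888
sum k=0..0:
  [0] +1/576 = 1/576
S = 1/576
C² = P²·S² = 1/2 ; C = +0.707107

+0.707107  (= +√(1/2))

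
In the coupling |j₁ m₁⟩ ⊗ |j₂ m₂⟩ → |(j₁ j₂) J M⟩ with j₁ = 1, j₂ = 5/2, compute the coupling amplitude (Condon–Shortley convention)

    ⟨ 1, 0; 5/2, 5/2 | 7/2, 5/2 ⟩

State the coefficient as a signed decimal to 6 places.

+0.534522  (= +√(2/7))

j₁+j₂−J=0  J+j₁−j₂=2  J−j₁+j₂=5  j₁+j₂+J+1=8
(j₁±m₁, j₂±m₂, J±M) = (1,1,5,0,6,1)
P² = 28800/7
sum k=0..0:
  [0] +1/120 = 1/120
S = 1/120
C² = P²·S² = 2/7 ; C = +0.534522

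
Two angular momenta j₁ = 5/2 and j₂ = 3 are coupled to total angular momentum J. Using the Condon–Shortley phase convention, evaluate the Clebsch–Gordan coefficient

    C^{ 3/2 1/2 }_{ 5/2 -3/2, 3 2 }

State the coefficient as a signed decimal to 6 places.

j₁+j₂−J=4  J+j₁−j₂=1  J−j₁+j₂=2  j₁+j₂+J+1=8
(j₁±m₁, j₂±m₂, J±M) = (1,4,5,1,2,1)
P² = 192/7
sum k=3..4:
  [3] −1/12 = -1/12
  [4] +1/24 = 1/24
S = -1/24
C² = P²·S² = 1/21 ; C = -0.218218

-0.218218  (= −√(1/21))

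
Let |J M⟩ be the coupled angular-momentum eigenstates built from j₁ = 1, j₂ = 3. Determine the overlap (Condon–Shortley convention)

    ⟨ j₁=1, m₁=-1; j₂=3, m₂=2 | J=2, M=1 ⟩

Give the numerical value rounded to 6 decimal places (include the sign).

√[5·2!0!4!/7! · 0!2!5!1!3!1!] = √(480/7)
  +(−1)^2/∏(2,0,0,3,0,1)! = 1/12  (running 1/12)
⟨..|..⟩ = √(480/7)·(1/12) = +0.690066

+0.690066  (= +√(10/21))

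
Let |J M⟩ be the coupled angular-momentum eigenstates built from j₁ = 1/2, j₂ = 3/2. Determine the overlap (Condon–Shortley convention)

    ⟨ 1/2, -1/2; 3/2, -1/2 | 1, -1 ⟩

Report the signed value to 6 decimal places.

−√(1/4) = -0.500000

j₁+j₂−J=1  J+j₁−j₂=0  J−j₁+j₂=2  j₁+j₂+J+1=4
(j₁±m₁, j₂±m₂, J±M) = (0,1,1,2,0,2)
P² = 1
sum k=1..1:
  [1] −1/2 = -1/2
S = -1/2
C² = P²·S² = 1/4 ; C = -0.500000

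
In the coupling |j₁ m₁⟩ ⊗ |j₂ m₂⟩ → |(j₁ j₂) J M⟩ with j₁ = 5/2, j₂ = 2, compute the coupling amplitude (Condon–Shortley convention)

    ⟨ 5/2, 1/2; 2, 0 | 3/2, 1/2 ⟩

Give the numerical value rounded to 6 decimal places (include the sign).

√[4·3!2!1!/7! · 3!2!2!2!2!1!] = √(32/35)
  +(−1)^1/∏(1,2,1,1,1,0)! = -1/2  (running -1/2)
  +(−1)^2/∏(2,1,0,0,2,1)! = 1/4  (running -1/4)
⟨..|..⟩ = √(32/35)·(-1/4) = -0.239046

-0.239046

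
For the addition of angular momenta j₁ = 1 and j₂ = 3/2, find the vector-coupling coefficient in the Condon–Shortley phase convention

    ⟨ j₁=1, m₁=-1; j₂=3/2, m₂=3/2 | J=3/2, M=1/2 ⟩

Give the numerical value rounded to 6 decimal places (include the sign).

√[4·1!1!2!/5! · 0!2!3!0!2!1!] = √(8/5)
  +(−1)^1/∏(1,0,1,2,0,0)! = -1/2  (running -1/2)
⟨..|..⟩ = √(8/5)·(-1/2) = -0.632456

−√(2/5) ≈ -0.632456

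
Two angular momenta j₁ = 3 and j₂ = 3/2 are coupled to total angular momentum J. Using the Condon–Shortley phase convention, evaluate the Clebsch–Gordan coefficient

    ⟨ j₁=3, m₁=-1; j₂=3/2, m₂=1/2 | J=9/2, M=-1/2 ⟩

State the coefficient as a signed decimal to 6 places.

triangle: 0!*6!*3!/10! = 4320/3628800
(j±m)!: 2!*4!*2!*1!*4!*5! = 276480
prefactor² = (2J+1)*Δ*N² = 23040/7
  k=0: +1/(0!*0!*4!*2!*2!*1!) = 1/96
Σ = 1/96  ⇒  CG² = 23040/7*1/96² = 5/14
CG = +√(5/14) = +0.597614

+0.597614  (= +√(5/14))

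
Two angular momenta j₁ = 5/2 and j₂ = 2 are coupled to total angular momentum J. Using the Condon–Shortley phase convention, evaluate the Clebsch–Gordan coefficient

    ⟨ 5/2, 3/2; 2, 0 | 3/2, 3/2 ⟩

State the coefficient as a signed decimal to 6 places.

triangle: 3!*2!*1!/7! = 12/5040
(j±m)!: 4!*1!*2!*2!*3!*0! = 576
prefactor² = (2J+1)*Δ*N² = 192/35
  k=1: −1/(1!*2!*0!*1!*2!*0!) = -1/4
Σ = -1/4  ⇒  CG² = 192/35*(-1/4)² = 12/35
CG = −√(12/35) = -0.585540

−√(12/35) = -0.585540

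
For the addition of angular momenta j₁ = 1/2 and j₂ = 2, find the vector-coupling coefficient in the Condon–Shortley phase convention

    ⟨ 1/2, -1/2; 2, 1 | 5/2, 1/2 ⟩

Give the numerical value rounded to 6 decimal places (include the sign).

+0.632456  (= +√(2/5))

j₁+j₂−J=0  J+j₁−j₂=1  J−j₁+j₂=4  j₁+j₂+J+1=6
(j₁±m₁, j₂±m₂, J±M) = (0,1,3,1,3,2)
P² = 72/5
sum k=0..0:
  [0] +1/6 = 1/6
S = 1/6
C² = P²·S² = 2/5 ; C = +0.632456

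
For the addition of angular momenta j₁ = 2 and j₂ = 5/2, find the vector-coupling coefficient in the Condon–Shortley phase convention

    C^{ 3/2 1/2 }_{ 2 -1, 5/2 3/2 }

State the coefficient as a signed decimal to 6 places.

√[4·3!1!2!/7! · 1!3!4!1!2!1!] = √(96/35)
  +(−1)^2/∏(2,1,1,2,0,0)! = 1/4  (running 1/4)
  +(−1)^3/∏(3,0,0,1,1,1)! = -1/6  (running 1/12)
⟨..|..⟩ = √(96/35)·(1/12) = +0.138013

+0.138013  (= +√(2/105))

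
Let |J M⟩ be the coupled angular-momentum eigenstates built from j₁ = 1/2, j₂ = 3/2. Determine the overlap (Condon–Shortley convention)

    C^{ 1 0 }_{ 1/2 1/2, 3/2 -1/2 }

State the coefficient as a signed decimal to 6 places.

√[3·1!0!2!/4! · 1!0!1!2!1!1!] = √(1/2)
  +(−1)^0/∏(0,1,0,1,0,1)! = 1  (running 1)
⟨..|..⟩ = √(1/2)·(1) = +0.707107

+0.707107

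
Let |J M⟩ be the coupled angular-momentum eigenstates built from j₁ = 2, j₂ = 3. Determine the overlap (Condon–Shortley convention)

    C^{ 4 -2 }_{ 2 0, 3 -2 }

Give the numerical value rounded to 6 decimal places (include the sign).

j₁+j₂−J=1  J+j₁−j₂=3  J−j₁+j₂=5  j₁+j₂+J+1=10
(j₁±m₁, j₂±m₂, J±M) = (2,2,1,5,2,6)
P² = 8640/7
sum k=0..1:
  [0] +1/48 = 1/48
  [1] −1/240 = -1/240
S = 1/60
C² = P²·S² = 12/35 ; C = +0.585540

+√(12/35) = +0.585540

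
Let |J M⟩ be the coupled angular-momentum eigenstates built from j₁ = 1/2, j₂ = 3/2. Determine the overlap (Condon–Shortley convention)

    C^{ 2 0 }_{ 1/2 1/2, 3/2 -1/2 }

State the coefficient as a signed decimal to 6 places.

triangle: 0!·1!·3!/5! = 6/120
(j±m)!: 1!·0!·1!·2!·2!·2! = 8
prefactor² = (2J+1)·Δ·N² = 2
  k=0: +1/(0!·0!·0!·1!·1!·2!) = 1/2
Σ = 1/2  ⇒  CG² = 2·1/2² = 1/2
CG = +√(1/2) = +0.707107

+√(1/2) = +0.707107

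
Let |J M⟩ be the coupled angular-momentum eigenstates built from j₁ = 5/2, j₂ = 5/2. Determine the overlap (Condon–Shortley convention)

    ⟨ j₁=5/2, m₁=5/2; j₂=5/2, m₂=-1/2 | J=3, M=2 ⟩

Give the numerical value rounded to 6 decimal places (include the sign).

triangle: 2!*3!*3!/9! = 72/362880
(j±m)!: 5!*0!*2!*3!*5!*1! = 172800
prefactor² = (2J+1)*Δ*N² = 240
  k=0: +1/(0!*2!*0!*2!*3!*1!) = 1/24
Σ = 1/24  ⇒  CG² = 240*1/24² = 5/12
CG = +√(5/12) = +0.645497

+√(5/12) ≈ +0.645497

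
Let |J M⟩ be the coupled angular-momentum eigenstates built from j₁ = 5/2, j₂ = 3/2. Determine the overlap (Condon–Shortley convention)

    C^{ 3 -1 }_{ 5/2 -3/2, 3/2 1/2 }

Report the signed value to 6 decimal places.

-0.639010  (= −√(49/120))

triangle: 1!×4!×2!/8! = 48/40320
(j±m)!: 1!×4!×2!×1!×2!×4! = 2304
prefactor² = (2J+1)×Δ×N² = 96/5
  k=0: +1/(0!×1!×4!×2!×0!×0!) = 1/48
  k=1: −1/(1!×0!×3!×1!×1!×1!) = -1/6
Σ = -7/48  ⇒  CG² = 96/5×(-7/48)² = 49/120
CG = −√(49/120) = -0.639010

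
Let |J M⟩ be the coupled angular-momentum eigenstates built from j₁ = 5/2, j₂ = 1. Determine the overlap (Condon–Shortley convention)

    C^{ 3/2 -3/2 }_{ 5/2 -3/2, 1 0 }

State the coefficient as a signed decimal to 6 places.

√[4·2!3!0!/6! · 1!4!1!1!0!3!] = √(48/5)
  +(−1)^1/∏(1,1,3,0,0,0)! = -1/6  (running -1/6)
⟨..|..⟩ = √(48/5)·(-1/6) = -0.516398

−√(4/15) = -0.516398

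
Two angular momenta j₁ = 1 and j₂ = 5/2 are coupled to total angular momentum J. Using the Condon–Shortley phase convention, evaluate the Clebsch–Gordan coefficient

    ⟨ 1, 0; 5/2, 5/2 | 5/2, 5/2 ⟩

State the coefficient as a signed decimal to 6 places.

j₁+j₂−J=1  J+j₁−j₂=1  J−j₁+j₂=4  j₁+j₂+J+1=7
(j₁±m₁, j₂±m₂, J±M) = (1,1,5,0,5,0)
P² = 2880/7
sum k=1..1:
  [1] −1/24 = -1/24
S = -1/24
C² = P²·S² = 5/7 ; C = -0.845154

−√(5/7) = -0.845154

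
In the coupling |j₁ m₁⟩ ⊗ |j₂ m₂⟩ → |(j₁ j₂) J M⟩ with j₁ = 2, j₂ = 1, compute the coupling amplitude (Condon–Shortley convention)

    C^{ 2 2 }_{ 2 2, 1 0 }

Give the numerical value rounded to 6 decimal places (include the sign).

√[5·1!3!1!/6! · 4!0!1!1!4!0!] = √(24)
  +(−1)^0/∏(0,1,0,1,3,0)! = 1/6  (running 1/6)
⟨..|..⟩ = √(24)·(1/6) = +0.816497

+0.816497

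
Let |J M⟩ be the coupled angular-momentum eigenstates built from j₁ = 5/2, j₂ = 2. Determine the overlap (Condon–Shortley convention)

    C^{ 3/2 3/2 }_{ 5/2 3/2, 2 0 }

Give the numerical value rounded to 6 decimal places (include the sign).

√[4·3!2!1!/7! · 4!1!2!2!3!0!] = √(192/35)
  +(−1)^1/∏(1,2,0,1,2,0)! = -1/4  (running -1/4)
⟨..|..⟩ = √(192/35)·(-1/4) = -0.585540

-0.585540  (= −√(12/35))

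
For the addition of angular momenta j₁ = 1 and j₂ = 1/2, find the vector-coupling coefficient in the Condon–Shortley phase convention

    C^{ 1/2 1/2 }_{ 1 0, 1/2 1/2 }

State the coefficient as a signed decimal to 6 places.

triangle: 1!·1!·0!/3! = 1/6
(j±m)!: 1!·1!·1!·0!·1!·0! = 1
prefactor² = (2J+1)·Δ·N² = 1/3
  k=1: −1/(1!·0!·0!·0!·1!·0!) = -1
Σ = -1  ⇒  CG² = 1/3·(-1)² = 1/3
CG = −√(1/3) = -0.577350

-0.577350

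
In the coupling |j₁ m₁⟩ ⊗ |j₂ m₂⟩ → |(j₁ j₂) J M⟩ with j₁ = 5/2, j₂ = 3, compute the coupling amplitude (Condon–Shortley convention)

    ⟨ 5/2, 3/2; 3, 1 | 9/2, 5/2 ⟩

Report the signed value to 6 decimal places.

+0.317821  (= +√(10/99))

triangle: 1!*4!*5!/11! = 2880/39916800
(j±m)!: 4!*1!*4!*2!*7!*2! = 11612160
prefactor² = (2J+1)*Δ*N² = 92160/11
  k=0: +1/(0!*1!*1!*4!*3!*1!) = 1/144
  k=1: −1/(1!*0!*0!*3!*4!*2!) = -1/288
Σ = 1/288  ⇒  CG² = 92160/11*1/288² = 10/99
CG = +√(10/99) = +0.317821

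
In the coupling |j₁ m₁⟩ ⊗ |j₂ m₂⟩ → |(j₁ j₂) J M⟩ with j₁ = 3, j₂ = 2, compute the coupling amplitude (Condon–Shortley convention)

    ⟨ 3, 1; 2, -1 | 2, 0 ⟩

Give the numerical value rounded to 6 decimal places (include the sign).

j₁+j₂−J=3  J+j₁−j₂=3  J−j₁+j₂=1  j₁+j₂+J+1=8
(j₁±m₁, j₂±m₂, J±M) = (4,2,1,3,2,2)
P² = 36/7
sum k=0..1:
  [0] +1/12 = 1/12
  [1] −1/4 = -1/4
S = -1/6
C² = P²·S² = 1/7 ; C = -0.377964

-0.377964  (= −√(1/7))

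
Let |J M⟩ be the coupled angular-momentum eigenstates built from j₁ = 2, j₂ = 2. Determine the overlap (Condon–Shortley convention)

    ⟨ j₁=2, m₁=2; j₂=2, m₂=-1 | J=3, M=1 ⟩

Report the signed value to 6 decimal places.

triangle: 1!·3!·3!/8! = 36/40320
(j±m)!: 4!·0!·1!·3!·4!·2! = 6912
prefactor² = (2J+1)·Δ·N² = 216/5
  k=0: +1/(0!·1!·0!·1!·3!·2!) = 1/12
Σ = 1/12  ⇒  CG² = 216/5·1/12² = 3/10
CG = +√(3/10) = +0.547723

+0.547723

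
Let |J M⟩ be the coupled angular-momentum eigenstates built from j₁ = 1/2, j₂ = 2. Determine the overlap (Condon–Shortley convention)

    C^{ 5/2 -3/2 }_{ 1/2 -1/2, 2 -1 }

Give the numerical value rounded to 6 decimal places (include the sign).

+√(4/5) ≈ +0.894427

√[6·0!1!4!/6! · 0!1!1!3!1!4!] = √(144/5)
  +(−1)^0/∏(0,0,1,1,0,3)! = 1/6  (running 1/6)
⟨..|..⟩ = √(144/5)·(1/6) = +0.894427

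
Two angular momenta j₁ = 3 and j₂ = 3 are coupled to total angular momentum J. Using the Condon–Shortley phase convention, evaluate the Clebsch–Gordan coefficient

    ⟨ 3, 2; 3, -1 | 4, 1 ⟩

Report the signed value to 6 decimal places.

+√(16/77) = +0.455842

j₁+j₂−J=2  J+j₁−j₂=4  J−j₁+j₂=4  j₁+j₂+J+1=11
(j₁±m₁, j₂±m₂, J±M) = (5,1,2,4,5,3)
P² = 82944/77
sum k=0..1:
  [0] +1/48 = 1/48
  [1] −1/144 = -1/144
S = 1/72
C² = P²·S² = 16/77 ; C = +0.455842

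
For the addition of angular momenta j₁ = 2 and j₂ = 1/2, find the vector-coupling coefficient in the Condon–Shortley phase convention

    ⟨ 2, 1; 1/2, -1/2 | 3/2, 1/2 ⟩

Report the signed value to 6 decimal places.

+√(3/5) = +0.774597

√[4·1!3!0!/5! · 3!1!0!1!2!1!] = √(12/5)
  +(−1)^0/∏(0,1,1,0,2,0)! = 1/2  (running 1/2)
⟨..|..⟩ = √(12/5)·(1/2) = +0.774597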